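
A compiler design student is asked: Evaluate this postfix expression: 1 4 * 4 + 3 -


Processing tokens left to right:
Push 1, Push 4
Pop 1 and 4, compute 1 * 4 = 4, push 4
Push 4
Pop 4 and 4, compute 4 + 4 = 8, push 8
Push 3
Pop 8 and 3, compute 8 - 3 = 5, push 5
Stack result: 5

5


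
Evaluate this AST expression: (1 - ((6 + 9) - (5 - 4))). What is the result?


Expression: (1 - ((6 + 9) - (5 - 4)))
Evaluating step by step:
  6 + 9 = 15
  5 - 4 = 1
  15 - 1 = 14
  1 - 14 = -13
Result: -13

-13


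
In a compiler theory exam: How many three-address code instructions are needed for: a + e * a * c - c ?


Expression: a + e * a * c - c
Generating three-address code (respecting * over +/- precedence):
  Instruction 1: t1 = e * a
  Instruction 2: t2 = t1 * c
  Instruction 3: t3 = a + t2
  Instruction 4: t4 = t3 - c
Total instructions: 4

4


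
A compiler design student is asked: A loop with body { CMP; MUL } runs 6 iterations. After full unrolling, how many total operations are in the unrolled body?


Loop body operations: CMP, MUL (2 ops per iteration)
Unrolling 6 iterations:
  Iteration 1: CMP, MUL (2 ops)
  Iteration 2: CMP, MUL (2 ops)
  Iteration 3: CMP, MUL (2 ops)
  Iteration 4: CMP, MUL (2 ops)
  Iteration 5: CMP, MUL (2 ops)
  Iteration 6: CMP, MUL (2 ops)
Total: 6 iterations * 2 ops/iter = 12 operations

12


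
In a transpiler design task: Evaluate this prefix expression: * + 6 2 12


Parsing prefix expression: * + 6 2 12
Step 1: Innermost operation '+ 6 2'
  6 + 2 = 8
Step 2: Outer operation '* [8] 12'
  8 * 12 = 96

96


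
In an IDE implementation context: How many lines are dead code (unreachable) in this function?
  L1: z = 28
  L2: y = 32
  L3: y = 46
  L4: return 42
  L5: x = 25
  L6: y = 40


Analyzing control flow:
  L1: reachable (before return)
  L2: reachable (before return)
  L3: reachable (before return)
  L4: reachable (return statement)
  L5: DEAD (after return at L4)
  L6: DEAD (after return at L4)
Return at L4, total lines = 6
Dead lines: L5 through L6
Count: 2

2


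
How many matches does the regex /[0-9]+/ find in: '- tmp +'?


Pattern: /[0-9]+/ (int literals)
Input: '- tmp +'
Scanning for matches:
Total matches: 0

0


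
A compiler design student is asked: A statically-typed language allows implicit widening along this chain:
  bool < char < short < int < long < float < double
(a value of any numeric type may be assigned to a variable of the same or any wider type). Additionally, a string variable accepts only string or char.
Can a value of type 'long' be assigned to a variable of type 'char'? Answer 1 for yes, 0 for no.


Target variable type: char
Source value type: long
Numeric ranks: long=4, char=1
Widening allowed iff rank(source) <= rank(target): 4 <= 1? No
Result: 0

0


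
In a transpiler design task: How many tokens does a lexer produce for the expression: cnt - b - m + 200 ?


Scanning 'cnt - b - m + 200'
Token 1: 'cnt' -> identifier
Token 2: '-' -> operator
Token 3: 'b' -> identifier
Token 4: '-' -> operator
Token 5: 'm' -> identifier
Token 6: '+' -> operator
Token 7: '200' -> integer_literal
Total tokens: 7

7


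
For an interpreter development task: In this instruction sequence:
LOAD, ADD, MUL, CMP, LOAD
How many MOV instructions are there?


Scanning instruction sequence for MOV:
  Position 1: LOAD
  Position 2: ADD
  Position 3: MUL
  Position 4: CMP
  Position 5: LOAD
Matches at positions: []
Total MOV count: 0

0


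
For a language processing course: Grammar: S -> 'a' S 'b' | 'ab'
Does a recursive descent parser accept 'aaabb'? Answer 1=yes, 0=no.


Grammar accepts strings of the form a^n b^n (n >= 1)
Word: 'aaabb'
Counting: 3 a's and 2 b's
Check: 3 == 2? No
Mismatch: a-count != b-count
Rejected

0


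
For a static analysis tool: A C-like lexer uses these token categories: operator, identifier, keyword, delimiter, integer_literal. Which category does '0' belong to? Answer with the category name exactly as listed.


Token: '0'
Checking categories:
  identifier: no
  integer_literal: YES
  operator: no
  keyword: no
  delimiter: no
Category: integer_literal

integer_literal


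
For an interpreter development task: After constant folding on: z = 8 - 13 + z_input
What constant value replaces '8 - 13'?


Identifying constant sub-expression:
  Original: z = 8 - 13 + z_input
  8 and 13 are both compile-time constants
  Evaluating: 8 - 13 = -5
  After folding: z = -5 + z_input

-5


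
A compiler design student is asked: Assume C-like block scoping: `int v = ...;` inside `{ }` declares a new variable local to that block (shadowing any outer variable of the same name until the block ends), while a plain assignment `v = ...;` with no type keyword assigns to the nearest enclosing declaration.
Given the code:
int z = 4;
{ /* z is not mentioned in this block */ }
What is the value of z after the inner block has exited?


Analyzing scoping rules:
Outer scope: declares z = 4
Inner block: z is neither redeclared nor assigned -> unchanged
After the block -> 4
Result: 4

4


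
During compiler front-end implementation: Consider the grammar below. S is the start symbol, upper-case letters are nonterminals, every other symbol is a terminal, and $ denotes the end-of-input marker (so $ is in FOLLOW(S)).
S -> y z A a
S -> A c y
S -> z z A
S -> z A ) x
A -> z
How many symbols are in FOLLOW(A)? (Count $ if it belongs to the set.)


S is the start symbol and does not occur in any rule body, so FOLLOW(S) = {$}.
Examining every occurrence of A in a rule body:
  S -> y z A a : A is followed by terminal 'a' -> add 'a'
  S -> A c y : A is followed by terminal 'c' -> add 'c'
  S -> z z A : A is at the right end -> add FOLLOW(S) = {$}
  S -> z A ) x : A is followed by terminal ')' -> add ')'
  A -> z : A does not occur in the body -> contributes nothing
FOLLOW(A) = {), a, c, $}
Count: 4

4


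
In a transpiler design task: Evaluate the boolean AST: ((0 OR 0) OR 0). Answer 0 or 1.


Step 1: Evaluate inner node
  0 OR 0 = 0
Step 2: Evaluate root node
  0 OR 0 = 0

0


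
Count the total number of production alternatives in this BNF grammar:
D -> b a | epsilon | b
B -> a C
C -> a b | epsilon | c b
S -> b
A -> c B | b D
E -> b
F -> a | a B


Counting alternatives per rule:
  D: 3 alternative(s)
  B: 1 alternative(s)
  C: 3 alternative(s)
  S: 1 alternative(s)
  A: 2 alternative(s)
  E: 1 alternative(s)
  F: 2 alternative(s)
Sum: 3 + 1 + 3 + 1 + 2 + 1 + 2 = 13

13


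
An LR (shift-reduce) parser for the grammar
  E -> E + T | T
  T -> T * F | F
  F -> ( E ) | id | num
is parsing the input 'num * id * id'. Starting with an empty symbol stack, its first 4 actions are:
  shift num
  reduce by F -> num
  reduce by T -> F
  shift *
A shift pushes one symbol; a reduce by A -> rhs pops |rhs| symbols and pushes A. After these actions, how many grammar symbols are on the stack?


Tracking the symbol stack through each action:
  Action 1: shift 'num' : push -> stack = [num] (size 1)
  Action 2: reduce by F -> num : pop 1, push F -> stack = [F] (size 1)
  Action 3: reduce by T -> F : pop 1, push T -> stack = [T] (size 1)
  Action 4: shift '*' : push -> stack = [T, *] (size 2)
Final stack size: 2

2


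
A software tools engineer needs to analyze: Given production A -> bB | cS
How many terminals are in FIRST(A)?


Production: A -> bB | cS
Examining each alternative for leading terminals:
  A -> bB : first terminal = 'b'
  A -> cS : first terminal = 'c'
FIRST(A) = {b, c}
Count: 2

2


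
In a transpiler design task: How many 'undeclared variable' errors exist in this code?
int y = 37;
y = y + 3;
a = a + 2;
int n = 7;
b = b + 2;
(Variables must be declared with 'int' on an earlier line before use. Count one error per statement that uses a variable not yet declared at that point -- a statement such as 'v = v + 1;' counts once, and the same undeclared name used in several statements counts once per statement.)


Scanning code line by line:
  Line 1: declare 'y' -> declared = ['y']
  Line 2: use 'y' -> OK (declared)
  Line 3: use 'a' -> ERROR (undeclared)
  Line 4: declare 'n' -> declared = ['n', 'y']
  Line 5: use 'b' -> ERROR (undeclared)
Total undeclared variable errors: 2

2


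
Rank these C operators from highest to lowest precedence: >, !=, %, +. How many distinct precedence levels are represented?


Looking up precedence for each operator:
  > -> precedence 4
  != -> precedence 3
  % -> precedence 6
  + -> precedence 5
Sorted highest to lowest: %, +, >, !=
Distinct precedence values: [6, 5, 4, 3]
Number of distinct levels: 4

4


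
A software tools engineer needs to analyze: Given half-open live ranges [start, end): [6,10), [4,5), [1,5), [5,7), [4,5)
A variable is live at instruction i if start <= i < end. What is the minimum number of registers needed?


Live ranges:
  Var0: [6, 10)
  Var1: [4, 5)
  Var2: [1, 5)
  Var3: [5, 7)
  Var4: [4, 5)
Sweep-line events (position, delta, active):
  pos=1 start -> active=1
  pos=4 start -> active=2
  pos=4 start -> active=3
  pos=5 end -> active=2
  pos=5 end -> active=1
  pos=5 end -> active=0
  pos=5 start -> active=1
  pos=6 start -> active=2
  pos=7 end -> active=1
  pos=10 end -> active=0
Maximum simultaneous active: 3
Minimum registers needed: 3

3


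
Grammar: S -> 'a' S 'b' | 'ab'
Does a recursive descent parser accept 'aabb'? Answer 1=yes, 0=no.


Grammar accepts strings of the form a^n b^n (n >= 1)
Word: 'aabb'
Counting: 2 a's and 2 b's
Check: 2 == 2? Yes
Derivation (S -> aSb applied 1 time(s), then S -> ab): S => aSb => aabb
Accepted

1


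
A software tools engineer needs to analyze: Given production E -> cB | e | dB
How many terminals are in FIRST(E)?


Production: E -> cB | e | dB
Examining each alternative for leading terminals:
  E -> cB : first terminal = 'c'
  E -> e : first terminal = 'e'
  E -> dB : first terminal = 'd'
FIRST(E) = {c, d, e}
Count: 3

3


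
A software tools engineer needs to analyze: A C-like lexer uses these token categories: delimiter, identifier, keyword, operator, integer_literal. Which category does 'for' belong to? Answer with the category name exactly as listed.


Token: 'for'
Checking categories:
  identifier: no
  integer_literal: no
  operator: no
  keyword: YES
  delimiter: no
Category: keyword

keyword


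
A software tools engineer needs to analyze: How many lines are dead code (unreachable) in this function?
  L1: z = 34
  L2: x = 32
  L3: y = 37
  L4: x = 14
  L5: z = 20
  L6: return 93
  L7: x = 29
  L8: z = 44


Analyzing control flow:
  L1: reachable (before return)
  L2: reachable (before return)
  L3: reachable (before return)
  L4: reachable (before return)
  L5: reachable (before return)
  L6: reachable (return statement)
  L7: DEAD (after return at L6)
  L8: DEAD (after return at L6)
Return at L6, total lines = 8
Dead lines: L7 through L8
Count: 2

2


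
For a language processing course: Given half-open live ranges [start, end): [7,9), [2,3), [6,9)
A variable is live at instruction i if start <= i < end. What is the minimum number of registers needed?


Live ranges:
  Var0: [7, 9)
  Var1: [2, 3)
  Var2: [6, 9)
Sweep-line events (position, delta, active):
  pos=2 start -> active=1
  pos=3 end -> active=0
  pos=6 start -> active=1
  pos=7 start -> active=2
  pos=9 end -> active=1
  pos=9 end -> active=0
Maximum simultaneous active: 2
Minimum registers needed: 2

2


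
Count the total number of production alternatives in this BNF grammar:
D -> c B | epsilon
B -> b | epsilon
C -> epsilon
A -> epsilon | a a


Counting alternatives per rule:
  D: 2 alternative(s)
  B: 2 alternative(s)
  C: 1 alternative(s)
  A: 2 alternative(s)
Sum: 2 + 2 + 1 + 2 = 7

7


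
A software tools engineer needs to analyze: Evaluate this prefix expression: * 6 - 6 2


Parsing prefix expression: * 6 - 6 2
Step 1: Innermost operation '- 6 2'
  6 - 2 = 4
Step 2: Outer operation '* 6 [4]'
  6 * 4 = 24

24


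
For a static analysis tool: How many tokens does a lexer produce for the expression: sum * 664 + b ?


Scanning 'sum * 664 + b'
Token 1: 'sum' -> identifier
Token 2: '*' -> operator
Token 3: '664' -> integer_literal
Token 4: '+' -> operator
Token 5: 'b' -> identifier
Total tokens: 5

5


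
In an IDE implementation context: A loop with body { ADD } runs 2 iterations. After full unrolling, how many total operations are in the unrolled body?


Loop body operations: ADD (1 op per iteration)
Unrolling 2 iterations:
  Iteration 1: ADD (1 ops)
  Iteration 2: ADD (1 ops)
Total: 2 iterations * 1 ops/iter = 2 operations

2


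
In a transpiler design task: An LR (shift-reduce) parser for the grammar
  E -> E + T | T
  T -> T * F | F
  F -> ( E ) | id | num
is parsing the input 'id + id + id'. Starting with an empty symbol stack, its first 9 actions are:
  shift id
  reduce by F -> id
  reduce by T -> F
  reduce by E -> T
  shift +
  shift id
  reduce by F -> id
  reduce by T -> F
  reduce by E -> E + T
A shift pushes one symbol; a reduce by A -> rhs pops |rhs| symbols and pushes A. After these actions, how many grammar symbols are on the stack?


Tracking the symbol stack through each action:
  Action 1: shift 'id' : push -> stack = [id] (size 1)
  Action 2: reduce by F -> id : pop 1, push F -> stack = [F] (size 1)
  Action 3: reduce by T -> F : pop 1, push T -> stack = [T] (size 1)
  Action 4: reduce by E -> T : pop 1, push E -> stack = [E] (size 1)
  Action 5: shift '+' : push -> stack = [E, +] (size 2)
  Action 6: shift 'id' : push -> stack = [E, +, id] (size 3)
  Action 7: reduce by F -> id : pop 1, push F -> stack = [E, +, F] (size 3)
  Action 8: reduce by T -> F : pop 1, push T -> stack = [E, +, T] (size 3)
  Action 9: reduce by E -> E + T : pop 3, push E -> stack = [E] (size 1)
Final stack size: 1

1


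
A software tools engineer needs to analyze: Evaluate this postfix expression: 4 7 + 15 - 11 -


Processing tokens left to right:
Push 4, Push 7
Pop 4 and 7, compute 4 + 7 = 11, push 11
Push 15
Pop 11 and 15, compute 11 - 15 = -4, push -4
Push 11
Pop -4 and 11, compute -4 - 11 = -15, push -15
Stack result: -15

-15


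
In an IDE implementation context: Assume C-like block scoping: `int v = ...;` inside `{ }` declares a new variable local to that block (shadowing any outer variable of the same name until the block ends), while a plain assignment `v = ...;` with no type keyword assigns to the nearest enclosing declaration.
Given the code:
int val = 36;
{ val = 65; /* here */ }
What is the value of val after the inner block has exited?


Analyzing scoping rules:
Outer scope: declares val = 36
Inner block: 'val = 65;' has no type keyword, so it is an assignment to the outer val (no shadowing)
The assignment changed the outer variable itself, so the new value persists after the block -> 65
Result: 65

65


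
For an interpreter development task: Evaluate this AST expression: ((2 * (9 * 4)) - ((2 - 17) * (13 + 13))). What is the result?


Expression: ((2 * (9 * 4)) - ((2 - 17) * (13 + 13)))
Evaluating step by step:
  9 * 4 = 36
  2 * 36 = 72
  2 - 17 = -15
  13 + 13 = 26
  -15 * 26 = -390
  72 - -390 = 462
Result: 462

462


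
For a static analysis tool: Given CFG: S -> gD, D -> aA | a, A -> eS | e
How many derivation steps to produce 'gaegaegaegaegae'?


Grammar: S -> gD, D -> aA | a, A -> eS | e
Deriving 'gaegaegaegaegae':
Step 1: S -> gD => gD
Step 2: D -> aA => gaA
Step 3: A -> eS => gaeS
Step 4: S -> gD => gaegD
Step 5: D -> aA => gaegaA
Step 6: A -> eS => gaegaeS
Step 7: S -> gD => gaegaegD
Step 8: D -> aA => gaegaegaA
Step 9: A -> eS => gaegaegaeS
Step 10: S -> gD => gaegaegaegD
Step 11: D -> aA => gaegaegaegaA
Step 12: A -> eS => gaegaegaegaeS
Step 13: S -> gD => gaegaegaegaegD
Step 14: D -> aA => gaegaegaegaegaA
Step 15: A -> e => gaegaegaegaegae
Total derivation steps: 15

15


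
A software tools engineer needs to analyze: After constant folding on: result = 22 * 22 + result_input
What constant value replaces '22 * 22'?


Identifying constant sub-expression:
  Original: result = 22 * 22 + result_input
  22 and 22 are both compile-time constants
  Evaluating: 22 * 22 = 484
  After folding: result = 484 + result_input

484


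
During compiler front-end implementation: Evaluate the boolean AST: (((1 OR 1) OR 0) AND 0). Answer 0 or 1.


Step 1: Evaluate inner node
  1 OR 1 = 1
Step 2: Evaluate next node
  1 OR 0 = 1
Step 3: Evaluate root node
  1 AND 0 = 0

0


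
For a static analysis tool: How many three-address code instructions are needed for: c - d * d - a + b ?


Expression: c - d * d - a + b
Generating three-address code (respecting * over +/- precedence):
  Instruction 1: t1 = d * d
  Instruction 2: t2 = c - t1
  Instruction 3: t3 = t2 - a
  Instruction 4: t4 = t3 + b
Total instructions: 4

4


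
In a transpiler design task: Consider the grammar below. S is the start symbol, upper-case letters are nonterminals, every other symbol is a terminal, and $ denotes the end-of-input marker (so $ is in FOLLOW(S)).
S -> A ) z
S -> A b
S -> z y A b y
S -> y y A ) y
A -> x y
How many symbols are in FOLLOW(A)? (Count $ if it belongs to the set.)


S is the start symbol and does not occur in any rule body, so FOLLOW(S) = {$}.
Examining every occurrence of A in a rule body:
  S -> A ) z : A is followed by terminal ')' -> add ')'
  S -> A b : A is followed by terminal 'b' -> add 'b'
  S -> z y A b y : A is followed by terminal 'b' -> add 'b' (already in the set)
  S -> y y A ) y : A is followed by terminal ')' -> add ')' (already in the set)
  A -> x y : A does not occur in the body -> contributes nothing
FOLLOW(A) = {), b}
Count: 2

2


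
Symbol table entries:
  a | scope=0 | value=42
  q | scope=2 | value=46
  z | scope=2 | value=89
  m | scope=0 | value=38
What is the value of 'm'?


Searching symbol table for 'm':
  a | scope=0 | value=42
  q | scope=2 | value=46
  z | scope=2 | value=89
  m | scope=0 | value=38 <- MATCH
Found 'm' at scope 0 with value 38

38


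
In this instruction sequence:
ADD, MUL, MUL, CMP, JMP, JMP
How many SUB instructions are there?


Scanning instruction sequence for SUB:
  Position 1: ADD
  Position 2: MUL
  Position 3: MUL
  Position 4: CMP
  Position 5: JMP
  Position 6: JMP
Matches at positions: []
Total SUB count: 0

0


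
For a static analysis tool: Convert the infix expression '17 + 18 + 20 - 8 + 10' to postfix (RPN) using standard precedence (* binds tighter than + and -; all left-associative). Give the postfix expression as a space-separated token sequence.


Applying the shunting-yard algorithm:
  Operand 17 -> output
  Push '+' onto operator stack -> op-stack: [+]
  Operand 18 -> output
  See '+' (prec 1); top '+' (prec 1) >= it -> pop '+' to output
  Push '+' onto operator stack -> op-stack: [+]
  Operand 20 -> output
  See '-' (prec 1); top '+' (prec 1) >= it -> pop '+' to output
  Push '-' onto operator stack -> op-stack: [-]
  Operand 8 -> output
  See '+' (prec 1); top '-' (prec 1) >= it -> pop '-' to output
  Push '+' onto operator stack -> op-stack: [+]
  Operand 10 -> output
  End of input: pop '+' to output
Postfix result: 17 18 + 20 + 8 - 10 +

17 18 + 20 + 8 - 10 +


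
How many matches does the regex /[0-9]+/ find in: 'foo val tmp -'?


Pattern: /[0-9]+/ (int literals)
Input: 'foo val tmp -'
Scanning for matches:
Total matches: 0

0


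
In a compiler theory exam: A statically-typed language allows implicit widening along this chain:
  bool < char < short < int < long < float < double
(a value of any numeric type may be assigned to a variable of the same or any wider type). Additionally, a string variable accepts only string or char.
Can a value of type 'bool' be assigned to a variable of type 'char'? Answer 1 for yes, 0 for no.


Target variable type: char
Source value type: bool
Numeric ranks: bool=0, char=1
Widening allowed iff rank(source) <= rank(target): 0 <= 1? Yes
Result: 1

1


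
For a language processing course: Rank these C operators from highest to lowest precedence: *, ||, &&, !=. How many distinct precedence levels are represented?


Looking up precedence for each operator:
  * -> precedence 6
  || -> precedence 1
  && -> precedence 2
  != -> precedence 3
Sorted highest to lowest: *, !=, &&, ||
Distinct precedence values: [6, 3, 2, 1]
Number of distinct levels: 4

4


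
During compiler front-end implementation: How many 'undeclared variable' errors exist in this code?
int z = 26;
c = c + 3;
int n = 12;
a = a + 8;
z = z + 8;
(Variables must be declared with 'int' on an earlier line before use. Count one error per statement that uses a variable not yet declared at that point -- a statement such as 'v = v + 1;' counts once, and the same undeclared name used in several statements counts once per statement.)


Scanning code line by line:
  Line 1: declare 'z' -> declared = ['z']
  Line 2: use 'c' -> ERROR (undeclared)
  Line 3: declare 'n' -> declared = ['n', 'z']
  Line 4: use 'a' -> ERROR (undeclared)
  Line 5: use 'z' -> OK (declared)
Total undeclared variable errors: 2

2


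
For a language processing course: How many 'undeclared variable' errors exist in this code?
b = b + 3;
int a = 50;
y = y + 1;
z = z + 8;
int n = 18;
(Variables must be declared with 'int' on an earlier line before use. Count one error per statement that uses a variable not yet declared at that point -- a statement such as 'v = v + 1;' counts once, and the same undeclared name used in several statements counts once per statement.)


Scanning code line by line:
  Line 1: use 'b' -> ERROR (undeclared)
  Line 2: declare 'a' -> declared = ['a']
  Line 3: use 'y' -> ERROR (undeclared)
  Line 4: use 'z' -> ERROR (undeclared)
  Line 5: declare 'n' -> declared = ['a', 'n']
Total undeclared variable errors: 3

3


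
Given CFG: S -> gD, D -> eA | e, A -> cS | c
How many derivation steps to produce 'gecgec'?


Grammar: S -> gD, D -> eA | e, A -> cS | c
Deriving 'gecgec':
Step 1: S -> gD => gD
Step 2: D -> eA => geA
Step 3: A -> cS => gecS
Step 4: S -> gD => gecgD
Step 5: D -> eA => gecgeA
Step 6: A -> c => gecgec
Total derivation steps: 6

6


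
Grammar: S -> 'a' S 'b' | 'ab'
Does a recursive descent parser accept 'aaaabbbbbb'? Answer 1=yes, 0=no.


Grammar accepts strings of the form a^n b^n (n >= 1)
Word: 'aaaabbbbbb'
Counting: 4 a's and 6 b's
Check: 4 == 6? No
Mismatch: a-count != b-count
Rejected

0


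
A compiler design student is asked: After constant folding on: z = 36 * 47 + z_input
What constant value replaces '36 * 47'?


Identifying constant sub-expression:
  Original: z = 36 * 47 + z_input
  36 and 47 are both compile-time constants
  Evaluating: 36 * 47 = 1692
  After folding: z = 1692 + z_input

1692


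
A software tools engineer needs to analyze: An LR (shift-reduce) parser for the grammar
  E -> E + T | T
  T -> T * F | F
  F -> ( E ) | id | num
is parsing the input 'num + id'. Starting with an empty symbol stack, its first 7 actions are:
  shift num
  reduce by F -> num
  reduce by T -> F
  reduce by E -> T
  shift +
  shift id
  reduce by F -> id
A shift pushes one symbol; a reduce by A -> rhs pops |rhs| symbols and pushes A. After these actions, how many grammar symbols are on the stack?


Tracking the symbol stack through each action:
  Action 1: shift 'num' : push -> stack = [num] (size 1)
  Action 2: reduce by F -> num : pop 1, push F -> stack = [F] (size 1)
  Action 3: reduce by T -> F : pop 1, push T -> stack = [T] (size 1)
  Action 4: reduce by E -> T : pop 1, push E -> stack = [E] (size 1)
  Action 5: shift '+' : push -> stack = [E, +] (size 2)
  Action 6: shift 'id' : push -> stack = [E, +, id] (size 3)
  Action 7: reduce by F -> id : pop 1, push F -> stack = [E, +, F] (size 3)
Final stack size: 3

3


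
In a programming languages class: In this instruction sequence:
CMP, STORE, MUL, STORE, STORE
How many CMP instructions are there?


Scanning instruction sequence for CMP:
  Position 1: CMP <- MATCH
  Position 2: STORE
  Position 3: MUL
  Position 4: STORE
  Position 5: STORE
Matches at positions: [1]
Total CMP count: 1

1


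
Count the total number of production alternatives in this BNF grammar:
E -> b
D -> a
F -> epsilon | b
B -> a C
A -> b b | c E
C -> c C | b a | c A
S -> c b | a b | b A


Counting alternatives per rule:
  E: 1 alternative(s)
  D: 1 alternative(s)
  F: 2 alternative(s)
  B: 1 alternative(s)
  A: 2 alternative(s)
  C: 3 alternative(s)
  S: 3 alternative(s)
Sum: 1 + 1 + 2 + 1 + 2 + 3 + 3 = 13

13


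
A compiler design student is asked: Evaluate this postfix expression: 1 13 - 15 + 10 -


Processing tokens left to right:
Push 1, Push 13
Pop 1 and 13, compute 1 - 13 = -12, push -12
Push 15
Pop -12 and 15, compute -12 + 15 = 3, push 3
Push 10
Pop 3 and 10, compute 3 - 10 = -7, push -7
Stack result: -7

-7


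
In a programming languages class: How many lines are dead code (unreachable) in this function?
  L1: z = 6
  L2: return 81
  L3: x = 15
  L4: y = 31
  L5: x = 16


Analyzing control flow:
  L1: reachable (before return)
  L2: reachable (return statement)
  L3: DEAD (after return at L2)
  L4: DEAD (after return at L2)
  L5: DEAD (after return at L2)
Return at L2, total lines = 5
Dead lines: L3 through L5
Count: 3

3


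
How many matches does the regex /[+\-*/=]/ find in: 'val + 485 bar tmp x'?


Pattern: /[+\-*/=]/ (operators)
Input: 'val + 485 bar tmp x'
Scanning for matches:
  Match 1: '+'
Total matches: 1

1


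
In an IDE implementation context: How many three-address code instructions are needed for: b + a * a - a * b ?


Expression: b + a * a - a * b
Generating three-address code (respecting * over +/- precedence):
  Instruction 1: t1 = a * a
  Instruction 2: t2 = a * b
  Instruction 3: t3 = b + t1
  Instruction 4: t4 = t3 - t2
Total instructions: 4

4


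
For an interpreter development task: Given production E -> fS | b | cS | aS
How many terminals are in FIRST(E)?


Production: E -> fS | b | cS | aS
Examining each alternative for leading terminals:
  E -> fS : first terminal = 'f'
  E -> b : first terminal = 'b'
  E -> cS : first terminal = 'c'
  E -> aS : first terminal = 'a'
FIRST(E) = {a, b, c, f}
Count: 4

4


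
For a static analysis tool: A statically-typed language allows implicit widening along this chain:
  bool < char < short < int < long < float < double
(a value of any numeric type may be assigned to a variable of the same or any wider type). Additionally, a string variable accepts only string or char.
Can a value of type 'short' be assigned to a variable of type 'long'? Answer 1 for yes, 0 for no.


Target variable type: long
Source value type: short
Numeric ranks: short=2, long=4
Widening allowed iff rank(source) <= rank(target): 2 <= 4? Yes
Result: 1

1


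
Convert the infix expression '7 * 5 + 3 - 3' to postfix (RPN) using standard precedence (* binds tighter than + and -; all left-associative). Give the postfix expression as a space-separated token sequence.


Applying the shunting-yard algorithm:
  Operand 7 -> output
  Push '*' onto operator stack -> op-stack: [*]
  Operand 5 -> output
  See '+' (prec 1); top '*' (prec 2) >= it -> pop '*' to output
  Push '+' onto operator stack -> op-stack: [+]
  Operand 3 -> output
  See '-' (prec 1); top '+' (prec 1) >= it -> pop '+' to output
  Push '-' onto operator stack -> op-stack: [-]
  Operand 3 -> output
  End of input: pop '-' to output
Postfix result: 7 5 * 3 + 3 -

7 5 * 3 + 3 -


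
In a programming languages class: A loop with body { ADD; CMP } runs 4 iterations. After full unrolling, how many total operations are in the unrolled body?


Loop body operations: ADD, CMP (2 ops per iteration)
Unrolling 4 iterations:
  Iteration 1: ADD, CMP (2 ops)
  Iteration 2: ADD, CMP (2 ops)
  Iteration 3: ADD, CMP (2 ops)
  Iteration 4: ADD, CMP (2 ops)
Total: 4 iterations * 2 ops/iter = 8 operations

8


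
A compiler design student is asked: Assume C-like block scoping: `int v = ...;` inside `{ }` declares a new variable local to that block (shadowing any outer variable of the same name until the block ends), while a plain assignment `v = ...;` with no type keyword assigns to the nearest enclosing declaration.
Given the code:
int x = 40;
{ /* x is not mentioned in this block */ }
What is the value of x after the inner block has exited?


Analyzing scoping rules:
Outer scope: declares x = 40
Inner block: x is neither redeclared nor assigned -> unchanged
After the block -> 40
Result: 40

40


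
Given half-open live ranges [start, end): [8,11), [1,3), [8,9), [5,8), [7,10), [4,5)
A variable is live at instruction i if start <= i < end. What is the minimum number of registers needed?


Live ranges:
  Var0: [8, 11)
  Var1: [1, 3)
  Var2: [8, 9)
  Var3: [5, 8)
  Var4: [7, 10)
  Var5: [4, 5)
Sweep-line events (position, delta, active):
  pos=1 start -> active=1
  pos=3 end -> active=0
  pos=4 start -> active=1
  pos=5 end -> active=0
  pos=5 start -> active=1
  pos=7 start -> active=2
  pos=8 end -> active=1
  pos=8 start -> active=2
  pos=8 start -> active=3
  pos=9 end -> active=2
  pos=10 end -> active=1
  pos=11 end -> active=0
Maximum simultaneous active: 3
Minimum registers needed: 3

3


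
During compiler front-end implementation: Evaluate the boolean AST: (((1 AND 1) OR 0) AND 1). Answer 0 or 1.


Step 1: Evaluate inner node
  1 AND 1 = 1
Step 2: Evaluate next node
  1 OR 0 = 1
Step 3: Evaluate root node
  1 AND 1 = 1

1


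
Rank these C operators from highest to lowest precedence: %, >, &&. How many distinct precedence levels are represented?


Looking up precedence for each operator:
  % -> precedence 6
  > -> precedence 4
  && -> precedence 2
Sorted highest to lowest: %, >, &&
Distinct precedence values: [6, 4, 2]
Number of distinct levels: 3

3


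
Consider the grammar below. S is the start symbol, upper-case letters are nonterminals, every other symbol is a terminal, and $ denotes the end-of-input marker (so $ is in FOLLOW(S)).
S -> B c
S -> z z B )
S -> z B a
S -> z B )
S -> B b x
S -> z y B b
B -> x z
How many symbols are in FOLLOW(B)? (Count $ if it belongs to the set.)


S is the start symbol and does not occur in any rule body, so FOLLOW(S) = {$}.
Examining every occurrence of B in a rule body:
  S -> B c : B is followed by terminal 'c' -> add 'c'
  S -> z z B ) : B is followed by terminal ')' -> add ')'
  S -> z B a : B is followed by terminal 'a' -> add 'a'
  S -> z B ) : B is followed by terminal ')' -> add ')' (already in the set)
  S -> B b x : B is followed by terminal 'b' -> add 'b'
  S -> z y B b : B is followed by terminal 'b' -> add 'b' (already in the set)
  B -> x z : B does not occur in the body -> contributes nothing
FOLLOW(B) = {), a, b, c}
Count: 4

4


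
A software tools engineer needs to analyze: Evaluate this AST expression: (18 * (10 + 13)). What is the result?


Expression: (18 * (10 + 13))
Evaluating step by step:
  10 + 13 = 23
  18 * 23 = 414
Result: 414

414


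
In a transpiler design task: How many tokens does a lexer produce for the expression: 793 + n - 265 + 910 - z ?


Scanning '793 + n - 265 + 910 - z'
Token 1: '793' -> integer_literal
Token 2: '+' -> operator
Token 3: 'n' -> identifier
Token 4: '-' -> operator
Token 5: '265' -> integer_literal
Token 6: '+' -> operator
Token 7: '910' -> integer_literal
Token 8: '-' -> operator
Token 9: 'z' -> identifier
Total tokens: 9

9


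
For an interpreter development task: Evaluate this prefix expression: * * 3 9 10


Parsing prefix expression: * * 3 9 10
Step 1: Innermost operation '* 3 9'
  3 * 9 = 27
Step 2: Outer operation '* [27] 10'
  27 * 10 = 270

270


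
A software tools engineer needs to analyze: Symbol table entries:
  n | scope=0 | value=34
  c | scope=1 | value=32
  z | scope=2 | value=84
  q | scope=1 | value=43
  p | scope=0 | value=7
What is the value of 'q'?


Searching symbol table for 'q':
  n | scope=0 | value=34
  c | scope=1 | value=32
  z | scope=2 | value=84
  q | scope=1 | value=43 <- MATCH
  p | scope=0 | value=7
Found 'q' at scope 1 with value 43

43


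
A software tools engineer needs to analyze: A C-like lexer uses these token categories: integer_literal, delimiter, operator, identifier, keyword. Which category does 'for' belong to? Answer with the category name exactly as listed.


Token: 'for'
Checking categories:
  identifier: no
  integer_literal: no
  operator: no
  keyword: YES
  delimiter: no
Category: keyword

keyword


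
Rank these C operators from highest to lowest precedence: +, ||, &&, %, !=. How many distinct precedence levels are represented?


Looking up precedence for each operator:
  + -> precedence 5
  || -> precedence 1
  && -> precedence 2
  % -> precedence 6
  != -> precedence 3
Sorted highest to lowest: %, +, !=, &&, ||
Distinct precedence values: [6, 5, 3, 2, 1]
Number of distinct levels: 5

5


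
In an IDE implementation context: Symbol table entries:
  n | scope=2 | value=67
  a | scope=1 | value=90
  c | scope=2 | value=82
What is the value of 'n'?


Searching symbol table for 'n':
  n | scope=2 | value=67 <- MATCH
  a | scope=1 | value=90
  c | scope=2 | value=82
Found 'n' at scope 2 with value 67

67


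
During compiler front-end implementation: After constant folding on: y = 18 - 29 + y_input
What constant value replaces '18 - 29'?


Identifying constant sub-expression:
  Original: y = 18 - 29 + y_input
  18 and 29 are both compile-time constants
  Evaluating: 18 - 29 = -11
  After folding: y = -11 + y_input

-11


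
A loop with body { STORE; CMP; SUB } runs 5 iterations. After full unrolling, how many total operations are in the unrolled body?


Loop body operations: STORE, CMP, SUB (3 ops per iteration)
Unrolling 5 iterations:
  Iteration 1: STORE, CMP, SUB (3 ops)
  Iteration 2: STORE, CMP, SUB (3 ops)
  Iteration 3: STORE, CMP, SUB (3 ops)
  Iteration 4: STORE, CMP, SUB (3 ops)
  Iteration 5: STORE, CMP, SUB (3 ops)
Total: 5 iterations * 3 ops/iter = 15 operations

15


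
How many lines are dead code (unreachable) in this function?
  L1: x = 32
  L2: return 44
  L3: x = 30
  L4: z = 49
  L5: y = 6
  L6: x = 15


Analyzing control flow:
  L1: reachable (before return)
  L2: reachable (return statement)
  L3: DEAD (after return at L2)
  L4: DEAD (after return at L2)
  L5: DEAD (after return at L2)
  L6: DEAD (after return at L2)
Return at L2, total lines = 6
Dead lines: L3 through L6
Count: 4

4


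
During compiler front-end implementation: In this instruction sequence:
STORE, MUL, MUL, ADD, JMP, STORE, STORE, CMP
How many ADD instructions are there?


Scanning instruction sequence for ADD:
  Position 1: STORE
  Position 2: MUL
  Position 3: MUL
  Position 4: ADD <- MATCH
  Position 5: JMP
  Position 6: STORE
  Position 7: STORE
  Position 8: CMP
Matches at positions: [4]
Total ADD count: 1

1


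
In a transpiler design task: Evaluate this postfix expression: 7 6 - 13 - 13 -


Processing tokens left to right:
Push 7, Push 6
Pop 7 and 6, compute 7 - 6 = 1, push 1
Push 13
Pop 1 and 13, compute 1 - 13 = -12, push -12
Push 13
Pop -12 and 13, compute -12 - 13 = -25, push -25
Stack result: -25

-25


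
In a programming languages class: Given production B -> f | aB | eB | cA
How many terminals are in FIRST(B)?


Production: B -> f | aB | eB | cA
Examining each alternative for leading terminals:
  B -> f : first terminal = 'f'
  B -> aB : first terminal = 'a'
  B -> eB : first terminal = 'e'
  B -> cA : first terminal = 'c'
FIRST(B) = {a, c, e, f}
Count: 4

4


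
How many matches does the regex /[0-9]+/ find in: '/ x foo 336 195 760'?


Pattern: /[0-9]+/ (int literals)
Input: '/ x foo 336 195 760'
Scanning for matches:
  Match 1: '336'
  Match 2: '195'
  Match 3: '760'
Total matches: 3

3


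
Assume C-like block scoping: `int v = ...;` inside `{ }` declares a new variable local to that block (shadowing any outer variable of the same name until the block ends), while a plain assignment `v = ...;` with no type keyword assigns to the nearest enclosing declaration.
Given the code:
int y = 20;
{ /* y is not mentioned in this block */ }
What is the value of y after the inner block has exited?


Analyzing scoping rules:
Outer scope: declares y = 20
Inner block: y is neither redeclared nor assigned -> unchanged
After the block -> 20
Result: 20

20


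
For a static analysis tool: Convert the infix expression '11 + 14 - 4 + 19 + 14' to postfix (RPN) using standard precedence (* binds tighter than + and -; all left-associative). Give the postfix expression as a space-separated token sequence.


Applying the shunting-yard algorithm:
  Operand 11 -> output
  Push '+' onto operator stack -> op-stack: [+]
  Operand 14 -> output
  See '-' (prec 1); top '+' (prec 1) >= it -> pop '+' to output
  Push '-' onto operator stack -> op-stack: [-]
  Operand 4 -> output
  See '+' (prec 1); top '-' (prec 1) >= it -> pop '-' to output
  Push '+' onto operator stack -> op-stack: [+]
  Operand 19 -> output
  See '+' (prec 1); top '+' (prec 1) >= it -> pop '+' to output
  Push '+' onto operator stack -> op-stack: [+]
  Operand 14 -> output
  End of input: pop '+' to output
Postfix result: 11 14 + 4 - 19 + 14 +

11 14 + 4 - 19 + 14 +


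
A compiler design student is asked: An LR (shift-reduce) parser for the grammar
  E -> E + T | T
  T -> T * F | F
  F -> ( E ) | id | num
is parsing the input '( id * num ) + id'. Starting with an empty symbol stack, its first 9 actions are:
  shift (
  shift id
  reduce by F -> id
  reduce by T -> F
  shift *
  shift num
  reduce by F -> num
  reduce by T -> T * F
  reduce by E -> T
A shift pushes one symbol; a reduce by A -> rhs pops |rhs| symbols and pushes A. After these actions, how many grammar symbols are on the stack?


Tracking the symbol stack through each action:
  Action 1: shift '(' : push -> stack = [(] (size 1)
  Action 2: shift 'id' : push -> stack = [(, id] (size 2)
  Action 3: reduce by F -> id : pop 1, push F -> stack = [(, F] (size 2)
  Action 4: reduce by T -> F : pop 1, push T -> stack = [(, T] (size 2)
  Action 5: shift '*' : push -> stack = [(, T, *] (size 3)
  Action 6: shift 'num' : push -> stack = [(, T, *, num] (size 4)
  Action 7: reduce by F -> num : pop 1, push F -> stack = [(, T, *, F] (size 4)
  Action 8: reduce by T -> T * F : pop 3, push T -> stack = [(, T] (size 2)
  Action 9: reduce by E -> T : pop 1, push E -> stack = [(, E] (size 2)
Final stack size: 2

2


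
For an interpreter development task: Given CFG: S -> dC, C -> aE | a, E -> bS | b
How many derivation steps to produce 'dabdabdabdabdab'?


Grammar: S -> dC, C -> aE | a, E -> bS | b
Deriving 'dabdabdabdabdab':
Step 1: S -> dC => dC
Step 2: C -> aE => daE
Step 3: E -> bS => dabS
Step 4: S -> dC => dabdC
Step 5: C -> aE => dabdaE
Step 6: E -> bS => dabdabS
Step 7: S -> dC => dabdabdC
Step 8: C -> aE => dabdabdaE
Step 9: E -> bS => dabdabdabS
Step 10: S -> dC => dabdabdabdC
Step 11: C -> aE => dabdabdabdaE
Step 12: E -> bS => dabdabdabdabS
Step 13: S -> dC => dabdabdabdabdC
Step 14: C -> aE => dabdabdabdabdaE
Step 15: E -> b => dabdabdabdabdab
Total derivation steps: 15

15


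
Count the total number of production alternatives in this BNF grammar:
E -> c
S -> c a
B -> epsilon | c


Counting alternatives per rule:
  E: 1 alternative(s)
  S: 1 alternative(s)
  B: 2 alternative(s)
Sum: 1 + 1 + 2 = 4

4


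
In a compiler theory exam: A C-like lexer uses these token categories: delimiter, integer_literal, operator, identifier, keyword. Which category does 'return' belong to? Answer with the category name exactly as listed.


Token: 'return'
Checking categories:
  identifier: no
  integer_literal: no
  operator: no
  keyword: YES
  delimiter: no
Category: keyword

keyword


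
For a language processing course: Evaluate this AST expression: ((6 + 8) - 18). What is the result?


Expression: ((6 + 8) - 18)
Evaluating step by step:
  6 + 8 = 14
  14 - 18 = -4
Result: -4

-4


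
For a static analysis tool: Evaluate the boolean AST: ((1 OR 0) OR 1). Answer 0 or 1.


Step 1: Evaluate inner node
  1 OR 0 = 1
Step 2: Evaluate root node
  1 OR 1 = 1

1


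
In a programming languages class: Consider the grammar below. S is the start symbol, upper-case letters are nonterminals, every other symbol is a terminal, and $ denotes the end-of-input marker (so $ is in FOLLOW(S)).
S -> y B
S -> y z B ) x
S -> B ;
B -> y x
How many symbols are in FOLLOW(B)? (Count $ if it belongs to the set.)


S is the start symbol and does not occur in any rule body, so FOLLOW(S) = {$}.
Examining every occurrence of B in a rule body:
  S -> y B : B is at the right end -> add FOLLOW(S) = {$}
  S -> y z B ) x : B is followed by terminal ')' -> add ')'
  S -> B ; : B is followed by terminal ';' -> add ';'
  B -> y x : B does not occur in the body -> contributes nothing
FOLLOW(B) = {), ;, $}
Count: 3

3
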